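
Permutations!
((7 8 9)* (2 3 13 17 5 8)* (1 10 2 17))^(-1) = (1 13 3 2 10)(5 17 7 9 8) = [0, 13, 10, 2, 4, 17, 6, 9, 5, 8, 1, 11, 12, 3, 14, 15, 16, 7]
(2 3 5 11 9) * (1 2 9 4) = (1 2 3 5 11 4) = [0, 2, 3, 5, 1, 11, 6, 7, 8, 9, 10, 4]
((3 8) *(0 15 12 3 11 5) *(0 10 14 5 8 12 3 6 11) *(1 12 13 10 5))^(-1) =(0 8 11 6 12 1 14 10 13 3 15) =[8, 14, 2, 15, 4, 5, 12, 7, 11, 9, 13, 6, 1, 3, 10, 0]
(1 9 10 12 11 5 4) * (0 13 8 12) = (0 13 8 12 11 5 4 1 9 10) = [13, 9, 2, 3, 1, 4, 6, 7, 12, 10, 0, 5, 11, 8]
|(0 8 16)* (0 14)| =|(0 8 16 14)| =4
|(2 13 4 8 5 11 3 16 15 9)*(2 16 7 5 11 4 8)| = |(2 13 8 11 3 7 5 4)(9 16 15)| = 24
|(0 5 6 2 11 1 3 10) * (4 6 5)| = 8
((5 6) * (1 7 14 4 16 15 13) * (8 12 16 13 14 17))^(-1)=[0, 13, 2, 3, 14, 6, 5, 1, 17, 9, 10, 11, 8, 4, 15, 16, 12, 7]=(1 13 4 14 15 16 12 8 17 7)(5 6)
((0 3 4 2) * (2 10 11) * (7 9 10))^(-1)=(0 2 11 10 9 7 4 3)=[2, 1, 11, 0, 3, 5, 6, 4, 8, 7, 9, 10]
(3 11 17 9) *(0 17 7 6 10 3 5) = [17, 1, 2, 11, 4, 0, 10, 6, 8, 5, 3, 7, 12, 13, 14, 15, 16, 9] = (0 17 9 5)(3 11 7 6 10)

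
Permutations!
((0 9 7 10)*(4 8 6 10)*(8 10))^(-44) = [9, 1, 2, 3, 10, 5, 6, 4, 8, 7, 0] = (0 9 7 4 10)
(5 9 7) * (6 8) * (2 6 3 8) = [0, 1, 6, 8, 4, 9, 2, 5, 3, 7] = (2 6)(3 8)(5 9 7)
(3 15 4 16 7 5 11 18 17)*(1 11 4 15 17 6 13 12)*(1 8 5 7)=(1 11 18 6 13 12 8 5 4 16)(3 17)=[0, 11, 2, 17, 16, 4, 13, 7, 5, 9, 10, 18, 8, 12, 14, 15, 1, 3, 6]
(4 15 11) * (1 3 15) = (1 3 15 11 4) = [0, 3, 2, 15, 1, 5, 6, 7, 8, 9, 10, 4, 12, 13, 14, 11]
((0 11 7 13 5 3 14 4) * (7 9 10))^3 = [10, 1, 2, 0, 9, 4, 6, 3, 8, 13, 5, 7, 12, 14, 11] = (0 10 5 4 9 13 14 11 7 3)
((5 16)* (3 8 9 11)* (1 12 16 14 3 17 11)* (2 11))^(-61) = (1 5 8 12 14 9 16 3)(2 17 11) = [0, 5, 17, 1, 4, 8, 6, 7, 12, 16, 10, 2, 14, 13, 9, 15, 3, 11]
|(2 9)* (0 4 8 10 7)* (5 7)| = |(0 4 8 10 5 7)(2 9)| = 6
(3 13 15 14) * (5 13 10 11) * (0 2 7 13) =(0 2 7 13 15 14 3 10 11 5) =[2, 1, 7, 10, 4, 0, 6, 13, 8, 9, 11, 5, 12, 15, 3, 14]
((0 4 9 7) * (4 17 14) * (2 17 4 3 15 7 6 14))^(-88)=(17)=[0, 1, 2, 3, 4, 5, 6, 7, 8, 9, 10, 11, 12, 13, 14, 15, 16, 17]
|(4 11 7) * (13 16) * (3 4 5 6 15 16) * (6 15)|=8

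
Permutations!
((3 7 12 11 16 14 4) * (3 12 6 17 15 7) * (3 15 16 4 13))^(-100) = [0, 1, 2, 17, 11, 5, 13, 14, 8, 9, 10, 12, 4, 6, 7, 16, 15, 3] = (3 17)(4 11 12)(6 13)(7 14)(15 16)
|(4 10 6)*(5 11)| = |(4 10 6)(5 11)| = 6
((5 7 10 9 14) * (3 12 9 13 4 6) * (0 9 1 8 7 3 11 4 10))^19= (0 9 14 5 3 12 1 8 7)(4 6 11)(10 13)= [9, 8, 2, 12, 6, 3, 11, 0, 7, 14, 13, 4, 1, 10, 5]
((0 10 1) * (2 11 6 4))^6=(2 6)(4 11)=[0, 1, 6, 3, 11, 5, 2, 7, 8, 9, 10, 4]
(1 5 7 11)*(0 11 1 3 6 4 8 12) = [11, 5, 2, 6, 8, 7, 4, 1, 12, 9, 10, 3, 0] = (0 11 3 6 4 8 12)(1 5 7)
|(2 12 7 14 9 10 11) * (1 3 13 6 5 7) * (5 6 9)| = |(1 3 13 9 10 11 2 12)(5 7 14)| = 24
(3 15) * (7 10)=(3 15)(7 10)=[0, 1, 2, 15, 4, 5, 6, 10, 8, 9, 7, 11, 12, 13, 14, 3]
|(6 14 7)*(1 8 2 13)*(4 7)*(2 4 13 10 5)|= 21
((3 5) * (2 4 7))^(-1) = [0, 1, 7, 5, 2, 3, 6, 4] = (2 7 4)(3 5)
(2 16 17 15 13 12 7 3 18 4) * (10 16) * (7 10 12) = (2 12 10 16 17 15 13 7 3 18 4) = [0, 1, 12, 18, 2, 5, 6, 3, 8, 9, 16, 11, 10, 7, 14, 13, 17, 15, 4]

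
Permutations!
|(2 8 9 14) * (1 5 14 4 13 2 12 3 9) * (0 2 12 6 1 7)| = |(0 2 8 7)(1 5 14 6)(3 9 4 13 12)| = 20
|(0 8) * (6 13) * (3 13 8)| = |(0 3 13 6 8)| = 5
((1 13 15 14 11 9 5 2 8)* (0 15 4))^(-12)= (0 4 13 1 8 2 5 9 11 14 15)= [4, 8, 5, 3, 13, 9, 6, 7, 2, 11, 10, 14, 12, 1, 15, 0]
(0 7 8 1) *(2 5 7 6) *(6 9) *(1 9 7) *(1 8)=(0 7 1)(2 5 8 9 6)=[7, 0, 5, 3, 4, 8, 2, 1, 9, 6]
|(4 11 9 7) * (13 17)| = 4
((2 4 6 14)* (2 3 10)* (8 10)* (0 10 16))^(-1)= (0 16 8 3 14 6 4 2 10)= [16, 1, 10, 14, 2, 5, 4, 7, 3, 9, 0, 11, 12, 13, 6, 15, 8]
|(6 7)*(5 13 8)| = |(5 13 8)(6 7)| = 6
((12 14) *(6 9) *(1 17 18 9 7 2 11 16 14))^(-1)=[0, 12, 7, 3, 4, 5, 9, 6, 8, 18, 10, 2, 14, 13, 16, 15, 11, 1, 17]=(1 12 14 16 11 2 7 6 9 18 17)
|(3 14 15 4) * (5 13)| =|(3 14 15 4)(5 13)| =4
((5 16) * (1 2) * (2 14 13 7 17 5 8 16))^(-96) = (1 13 17 2 14 7 5) = [0, 13, 14, 3, 4, 1, 6, 5, 8, 9, 10, 11, 12, 17, 7, 15, 16, 2]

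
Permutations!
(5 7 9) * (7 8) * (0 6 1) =(0 6 1)(5 8 7 9) =[6, 0, 2, 3, 4, 8, 1, 9, 7, 5]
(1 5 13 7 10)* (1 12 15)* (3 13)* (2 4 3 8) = (1 5 8 2 4 3 13 7 10 12 15) = [0, 5, 4, 13, 3, 8, 6, 10, 2, 9, 12, 11, 15, 7, 14, 1]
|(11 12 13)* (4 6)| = |(4 6)(11 12 13)| = 6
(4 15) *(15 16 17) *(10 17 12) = (4 16 12 10 17 15) = [0, 1, 2, 3, 16, 5, 6, 7, 8, 9, 17, 11, 10, 13, 14, 4, 12, 15]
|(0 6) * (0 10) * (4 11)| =6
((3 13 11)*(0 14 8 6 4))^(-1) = (0 4 6 8 14)(3 11 13) = [4, 1, 2, 11, 6, 5, 8, 7, 14, 9, 10, 13, 12, 3, 0]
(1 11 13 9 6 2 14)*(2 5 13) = [0, 11, 14, 3, 4, 13, 5, 7, 8, 6, 10, 2, 12, 9, 1] = (1 11 2 14)(5 13 9 6)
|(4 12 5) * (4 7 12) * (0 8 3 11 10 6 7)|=9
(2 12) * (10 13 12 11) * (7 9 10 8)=[0, 1, 11, 3, 4, 5, 6, 9, 7, 10, 13, 8, 2, 12]=(2 11 8 7 9 10 13 12)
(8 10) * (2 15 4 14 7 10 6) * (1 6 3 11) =(1 6 2 15 4 14 7 10 8 3 11) =[0, 6, 15, 11, 14, 5, 2, 10, 3, 9, 8, 1, 12, 13, 7, 4]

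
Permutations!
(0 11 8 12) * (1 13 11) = [1, 13, 2, 3, 4, 5, 6, 7, 12, 9, 10, 8, 0, 11] = (0 1 13 11 8 12)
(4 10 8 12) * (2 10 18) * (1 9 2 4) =[0, 9, 10, 3, 18, 5, 6, 7, 12, 2, 8, 11, 1, 13, 14, 15, 16, 17, 4] =(1 9 2 10 8 12)(4 18)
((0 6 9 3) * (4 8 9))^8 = (0 4 9)(3 6 8) = [4, 1, 2, 6, 9, 5, 8, 7, 3, 0]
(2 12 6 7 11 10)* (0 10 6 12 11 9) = (12)(0 10 2 11 6 7 9) = [10, 1, 11, 3, 4, 5, 7, 9, 8, 0, 2, 6, 12]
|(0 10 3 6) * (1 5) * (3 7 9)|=6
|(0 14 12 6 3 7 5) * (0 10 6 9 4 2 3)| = |(0 14 12 9 4 2 3 7 5 10 6)| = 11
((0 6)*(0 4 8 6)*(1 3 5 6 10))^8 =(1 3 5 6 4 8 10) =[0, 3, 2, 5, 8, 6, 4, 7, 10, 9, 1]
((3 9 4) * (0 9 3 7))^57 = (0 9 4 7) = [9, 1, 2, 3, 7, 5, 6, 0, 8, 4]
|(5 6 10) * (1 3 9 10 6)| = 5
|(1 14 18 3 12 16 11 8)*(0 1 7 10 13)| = 12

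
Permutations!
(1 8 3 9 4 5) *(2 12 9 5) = [0, 8, 12, 5, 2, 1, 6, 7, 3, 4, 10, 11, 9] = (1 8 3 5)(2 12 9 4)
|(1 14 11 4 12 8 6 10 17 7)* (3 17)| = |(1 14 11 4 12 8 6 10 3 17 7)| = 11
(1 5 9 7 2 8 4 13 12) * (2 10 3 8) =(1 5 9 7 10 3 8 4 13 12) =[0, 5, 2, 8, 13, 9, 6, 10, 4, 7, 3, 11, 1, 12]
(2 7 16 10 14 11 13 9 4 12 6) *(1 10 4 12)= [0, 10, 7, 3, 1, 5, 2, 16, 8, 12, 14, 13, 6, 9, 11, 15, 4]= (1 10 14 11 13 9 12 6 2 7 16 4)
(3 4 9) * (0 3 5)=(0 3 4 9 5)=[3, 1, 2, 4, 9, 0, 6, 7, 8, 5]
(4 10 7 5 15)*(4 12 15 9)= (4 10 7 5 9)(12 15)= [0, 1, 2, 3, 10, 9, 6, 5, 8, 4, 7, 11, 15, 13, 14, 12]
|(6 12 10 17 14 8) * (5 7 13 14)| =9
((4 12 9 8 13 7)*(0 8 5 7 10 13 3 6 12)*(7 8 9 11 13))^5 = (0 6 7 8 13 9 12 4 3 10 5 11) = [6, 1, 2, 10, 3, 11, 7, 8, 13, 12, 5, 0, 4, 9]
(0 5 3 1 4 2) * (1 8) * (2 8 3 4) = [5, 2, 0, 3, 8, 4, 6, 7, 1] = (0 5 4 8 1 2)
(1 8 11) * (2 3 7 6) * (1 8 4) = (1 4)(2 3 7 6)(8 11) = [0, 4, 3, 7, 1, 5, 2, 6, 11, 9, 10, 8]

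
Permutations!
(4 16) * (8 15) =(4 16)(8 15) =[0, 1, 2, 3, 16, 5, 6, 7, 15, 9, 10, 11, 12, 13, 14, 8, 4]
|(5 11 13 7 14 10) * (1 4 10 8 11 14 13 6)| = |(1 4 10 5 14 8 11 6)(7 13)| = 8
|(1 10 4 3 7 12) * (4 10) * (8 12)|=6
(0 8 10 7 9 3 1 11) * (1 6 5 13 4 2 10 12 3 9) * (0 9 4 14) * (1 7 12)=(0 8 1 11 9 4 2 10 12 3 6 5 13 14)=[8, 11, 10, 6, 2, 13, 5, 7, 1, 4, 12, 9, 3, 14, 0]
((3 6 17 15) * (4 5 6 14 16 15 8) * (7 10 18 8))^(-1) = (3 15 16 14)(4 8 18 10 7 17 6 5) = [0, 1, 2, 15, 8, 4, 5, 17, 18, 9, 7, 11, 12, 13, 3, 16, 14, 6, 10]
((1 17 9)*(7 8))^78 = [0, 1, 2, 3, 4, 5, 6, 7, 8, 9, 10, 11, 12, 13, 14, 15, 16, 17] = (17)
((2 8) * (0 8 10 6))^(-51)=(0 6 10 2 8)=[6, 1, 8, 3, 4, 5, 10, 7, 0, 9, 2]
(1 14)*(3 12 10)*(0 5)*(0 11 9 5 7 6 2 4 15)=[7, 14, 4, 12, 15, 11, 2, 6, 8, 5, 3, 9, 10, 13, 1, 0]=(0 7 6 2 4 15)(1 14)(3 12 10)(5 11 9)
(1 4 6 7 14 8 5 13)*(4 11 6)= (1 11 6 7 14 8 5 13)= [0, 11, 2, 3, 4, 13, 7, 14, 5, 9, 10, 6, 12, 1, 8]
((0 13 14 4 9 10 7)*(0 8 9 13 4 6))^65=[0, 1, 2, 3, 4, 5, 6, 8, 9, 10, 7, 11, 12, 13, 14]=(14)(7 8 9 10)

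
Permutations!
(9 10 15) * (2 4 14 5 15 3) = (2 4 14 5 15 9 10 3) = [0, 1, 4, 2, 14, 15, 6, 7, 8, 10, 3, 11, 12, 13, 5, 9]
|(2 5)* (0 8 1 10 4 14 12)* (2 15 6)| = 28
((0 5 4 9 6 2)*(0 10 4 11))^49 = [5, 1, 6, 3, 10, 11, 9, 7, 8, 4, 2, 0] = (0 5 11)(2 6 9 4 10)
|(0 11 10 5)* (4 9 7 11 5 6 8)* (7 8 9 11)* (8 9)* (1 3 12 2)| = |(0 5)(1 3 12 2)(4 11 10 6 8)| = 20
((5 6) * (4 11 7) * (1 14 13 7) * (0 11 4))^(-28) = [1, 13, 2, 3, 4, 5, 6, 11, 8, 9, 10, 14, 12, 0, 7] = (0 1 13)(7 11 14)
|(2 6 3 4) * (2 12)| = |(2 6 3 4 12)| = 5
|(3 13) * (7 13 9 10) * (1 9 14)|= 7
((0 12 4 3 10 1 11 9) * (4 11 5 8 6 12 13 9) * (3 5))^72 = [0, 1, 2, 3, 4, 5, 6, 7, 8, 9, 10, 11, 12, 13] = (13)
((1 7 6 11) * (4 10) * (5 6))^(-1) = (1 11 6 5 7)(4 10) = [0, 11, 2, 3, 10, 7, 5, 1, 8, 9, 4, 6]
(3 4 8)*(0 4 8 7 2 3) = [4, 1, 3, 8, 7, 5, 6, 2, 0] = (0 4 7 2 3 8)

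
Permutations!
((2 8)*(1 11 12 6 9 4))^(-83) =[0, 11, 8, 3, 1, 5, 9, 7, 2, 4, 10, 12, 6] =(1 11 12 6 9 4)(2 8)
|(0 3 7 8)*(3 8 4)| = |(0 8)(3 7 4)| = 6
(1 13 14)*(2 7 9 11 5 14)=(1 13 2 7 9 11 5 14)=[0, 13, 7, 3, 4, 14, 6, 9, 8, 11, 10, 5, 12, 2, 1]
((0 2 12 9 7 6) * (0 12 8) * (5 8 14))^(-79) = (0 2 14 5 8)(6 12 9 7) = [2, 1, 14, 3, 4, 8, 12, 6, 0, 7, 10, 11, 9, 13, 5]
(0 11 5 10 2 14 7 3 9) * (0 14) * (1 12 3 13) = (0 11 5 10 2)(1 12 3 9 14 7 13) = [11, 12, 0, 9, 4, 10, 6, 13, 8, 14, 2, 5, 3, 1, 7]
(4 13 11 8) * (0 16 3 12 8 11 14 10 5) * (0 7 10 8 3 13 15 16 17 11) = [17, 1, 2, 12, 15, 7, 6, 10, 4, 9, 5, 0, 3, 14, 8, 16, 13, 11] = (0 17 11)(3 12)(4 15 16 13 14 8)(5 7 10)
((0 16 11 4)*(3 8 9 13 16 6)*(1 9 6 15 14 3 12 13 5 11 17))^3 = [3, 11, 2, 12, 14, 0, 16, 7, 13, 4, 10, 15, 17, 1, 6, 8, 9, 5] = (0 3 12 17 5)(1 11 15 8 13)(4 14 6 16 9)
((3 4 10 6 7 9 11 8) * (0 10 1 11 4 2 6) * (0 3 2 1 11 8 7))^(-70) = [0, 1, 2, 3, 7, 5, 6, 4, 8, 11, 10, 9] = (4 7)(9 11)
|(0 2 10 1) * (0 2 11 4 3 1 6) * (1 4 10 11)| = 6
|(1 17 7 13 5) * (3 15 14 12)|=20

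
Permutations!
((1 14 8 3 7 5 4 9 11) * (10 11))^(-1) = (1 11 10 9 4 5 7 3 8 14) = [0, 11, 2, 8, 5, 7, 6, 3, 14, 4, 9, 10, 12, 13, 1]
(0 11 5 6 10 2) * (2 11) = (0 2)(5 6 10 11) = [2, 1, 0, 3, 4, 6, 10, 7, 8, 9, 11, 5]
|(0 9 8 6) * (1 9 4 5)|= 7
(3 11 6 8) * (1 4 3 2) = (1 4 3 11 6 8 2) = [0, 4, 1, 11, 3, 5, 8, 7, 2, 9, 10, 6]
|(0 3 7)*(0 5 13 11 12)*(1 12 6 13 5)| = |(0 3 7 1 12)(6 13 11)| = 15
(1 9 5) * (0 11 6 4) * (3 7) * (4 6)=(0 11 4)(1 9 5)(3 7)=[11, 9, 2, 7, 0, 1, 6, 3, 8, 5, 10, 4]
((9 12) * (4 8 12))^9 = (4 8 12 9) = [0, 1, 2, 3, 8, 5, 6, 7, 12, 4, 10, 11, 9]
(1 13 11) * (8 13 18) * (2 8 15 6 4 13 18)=(1 2 8 18 15 6 4 13 11)=[0, 2, 8, 3, 13, 5, 4, 7, 18, 9, 10, 1, 12, 11, 14, 6, 16, 17, 15]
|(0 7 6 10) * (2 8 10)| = |(0 7 6 2 8 10)| = 6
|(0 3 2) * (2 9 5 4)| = 6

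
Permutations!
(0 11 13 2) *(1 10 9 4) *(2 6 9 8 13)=(0 11 2)(1 10 8 13 6 9 4)=[11, 10, 0, 3, 1, 5, 9, 7, 13, 4, 8, 2, 12, 6]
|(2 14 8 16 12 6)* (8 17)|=7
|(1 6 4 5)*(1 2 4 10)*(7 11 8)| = |(1 6 10)(2 4 5)(7 11 8)| = 3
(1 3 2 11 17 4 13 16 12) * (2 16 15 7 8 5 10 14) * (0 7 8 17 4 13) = (0 7 17 13 15 8 5 10 14 2 11 4)(1 3 16 12) = [7, 3, 11, 16, 0, 10, 6, 17, 5, 9, 14, 4, 1, 15, 2, 8, 12, 13]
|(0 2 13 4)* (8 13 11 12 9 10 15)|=|(0 2 11 12 9 10 15 8 13 4)|=10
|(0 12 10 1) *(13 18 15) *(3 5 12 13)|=9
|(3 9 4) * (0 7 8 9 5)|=|(0 7 8 9 4 3 5)|=7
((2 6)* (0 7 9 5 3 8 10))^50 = (0 7 9 5 3 8 10) = [7, 1, 2, 8, 4, 3, 6, 9, 10, 5, 0]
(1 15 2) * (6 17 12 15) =(1 6 17 12 15 2) =[0, 6, 1, 3, 4, 5, 17, 7, 8, 9, 10, 11, 15, 13, 14, 2, 16, 12]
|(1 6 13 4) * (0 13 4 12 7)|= 12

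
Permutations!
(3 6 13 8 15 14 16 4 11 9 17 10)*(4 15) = (3 6 13 8 4 11 9 17 10)(14 16 15) = [0, 1, 2, 6, 11, 5, 13, 7, 4, 17, 3, 9, 12, 8, 16, 14, 15, 10]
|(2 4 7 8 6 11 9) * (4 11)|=12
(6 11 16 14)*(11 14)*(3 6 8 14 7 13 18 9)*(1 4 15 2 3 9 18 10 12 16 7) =(18)(1 4 15 2 3 6)(7 13 10 12 16 11)(8 14) =[0, 4, 3, 6, 15, 5, 1, 13, 14, 9, 12, 7, 16, 10, 8, 2, 11, 17, 18]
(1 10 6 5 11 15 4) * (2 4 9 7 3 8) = [0, 10, 4, 8, 1, 11, 5, 3, 2, 7, 6, 15, 12, 13, 14, 9] = (1 10 6 5 11 15 9 7 3 8 2 4)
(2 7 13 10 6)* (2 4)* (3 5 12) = [0, 1, 7, 5, 2, 12, 4, 13, 8, 9, 6, 11, 3, 10] = (2 7 13 10 6 4)(3 5 12)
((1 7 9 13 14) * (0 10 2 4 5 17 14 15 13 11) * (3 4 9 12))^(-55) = [0, 7, 2, 4, 5, 17, 6, 12, 8, 9, 10, 11, 3, 15, 1, 13, 16, 14] = (1 7 12 3 4 5 17 14)(13 15)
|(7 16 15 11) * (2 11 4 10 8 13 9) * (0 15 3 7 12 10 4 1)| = 21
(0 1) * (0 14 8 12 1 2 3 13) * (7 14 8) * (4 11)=(0 2 3 13)(1 8 12)(4 11)(7 14)=[2, 8, 3, 13, 11, 5, 6, 14, 12, 9, 10, 4, 1, 0, 7]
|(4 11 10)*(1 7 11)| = 5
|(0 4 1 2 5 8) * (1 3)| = 7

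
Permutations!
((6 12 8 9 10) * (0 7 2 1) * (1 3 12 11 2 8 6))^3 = (0 9)(1 8)(2 6 3 11 12)(7 10) = [9, 8, 6, 11, 4, 5, 3, 10, 1, 0, 7, 12, 2]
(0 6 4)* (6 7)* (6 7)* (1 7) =[6, 7, 2, 3, 0, 5, 4, 1] =(0 6 4)(1 7)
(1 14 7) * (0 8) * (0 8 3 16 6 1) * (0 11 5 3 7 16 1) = (0 7 11 5 3 1 14 16 6) = [7, 14, 2, 1, 4, 3, 0, 11, 8, 9, 10, 5, 12, 13, 16, 15, 6]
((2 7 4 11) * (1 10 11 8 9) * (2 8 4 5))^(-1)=[0, 9, 5, 3, 4, 7, 6, 2, 11, 8, 1, 10]=(1 9 8 11 10)(2 5 7)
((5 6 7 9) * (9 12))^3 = (5 12 6 9 7) = [0, 1, 2, 3, 4, 12, 9, 5, 8, 7, 10, 11, 6]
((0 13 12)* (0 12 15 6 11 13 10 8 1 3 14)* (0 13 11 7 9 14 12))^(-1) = (0 12 3 1 8 10)(6 15 13 14 9 7) = [12, 8, 2, 1, 4, 5, 15, 6, 10, 7, 0, 11, 3, 14, 9, 13]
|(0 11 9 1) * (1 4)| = 5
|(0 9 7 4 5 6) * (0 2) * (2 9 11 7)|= |(0 11 7 4 5 6 9 2)|= 8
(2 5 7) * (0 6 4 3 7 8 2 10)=(0 6 4 3 7 10)(2 5 8)=[6, 1, 5, 7, 3, 8, 4, 10, 2, 9, 0]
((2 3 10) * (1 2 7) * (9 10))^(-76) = [0, 3, 9, 10, 4, 5, 6, 2, 8, 7, 1] = (1 3 10)(2 9 7)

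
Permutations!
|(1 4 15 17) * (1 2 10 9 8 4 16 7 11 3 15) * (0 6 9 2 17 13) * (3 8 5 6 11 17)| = |(0 11 8 4 1 16 7 17 3 15 13)(2 10)(5 6 9)| = 66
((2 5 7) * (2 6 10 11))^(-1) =[0, 1, 11, 3, 4, 2, 7, 5, 8, 9, 6, 10] =(2 11 10 6 7 5)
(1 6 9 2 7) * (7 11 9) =(1 6 7)(2 11 9) =[0, 6, 11, 3, 4, 5, 7, 1, 8, 2, 10, 9]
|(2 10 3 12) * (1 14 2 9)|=7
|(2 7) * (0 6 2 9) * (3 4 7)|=|(0 6 2 3 4 7 9)|=7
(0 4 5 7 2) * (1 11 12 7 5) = (0 4 1 11 12 7 2) = [4, 11, 0, 3, 1, 5, 6, 2, 8, 9, 10, 12, 7]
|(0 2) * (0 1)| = 3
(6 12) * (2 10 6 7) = [0, 1, 10, 3, 4, 5, 12, 2, 8, 9, 6, 11, 7] = (2 10 6 12 7)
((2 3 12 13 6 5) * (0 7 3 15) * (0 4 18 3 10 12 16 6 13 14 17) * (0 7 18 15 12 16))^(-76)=[3, 1, 10, 18, 4, 7, 17, 2, 8, 9, 12, 11, 16, 13, 6, 15, 14, 5, 0]=(0 3 18)(2 10 12 16 14 6 17 5 7)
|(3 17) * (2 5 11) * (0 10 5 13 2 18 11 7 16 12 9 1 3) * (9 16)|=8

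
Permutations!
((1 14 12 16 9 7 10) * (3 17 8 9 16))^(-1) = (1 10 7 9 8 17 3 12 14) = [0, 10, 2, 12, 4, 5, 6, 9, 17, 8, 7, 11, 14, 13, 1, 15, 16, 3]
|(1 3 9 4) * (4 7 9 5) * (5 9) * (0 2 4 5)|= |(0 2 4 1 3 9 7)|= 7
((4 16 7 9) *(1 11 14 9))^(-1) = (1 7 16 4 9 14 11) = [0, 7, 2, 3, 9, 5, 6, 16, 8, 14, 10, 1, 12, 13, 11, 15, 4]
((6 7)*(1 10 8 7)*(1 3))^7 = [0, 10, 2, 1, 4, 5, 3, 6, 7, 9, 8] = (1 10 8 7 6 3)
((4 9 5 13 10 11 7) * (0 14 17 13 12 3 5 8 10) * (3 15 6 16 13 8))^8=(0 9)(3 14)(4 13)(5 17)(6 11)(7 16)(8 12)(10 15)=[9, 1, 2, 14, 13, 17, 11, 16, 12, 0, 15, 6, 8, 4, 3, 10, 7, 5]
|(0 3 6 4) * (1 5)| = 4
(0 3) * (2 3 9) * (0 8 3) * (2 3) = (0 9 3 8 2) = [9, 1, 0, 8, 4, 5, 6, 7, 2, 3]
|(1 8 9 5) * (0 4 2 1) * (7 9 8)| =|(0 4 2 1 7 9 5)| =7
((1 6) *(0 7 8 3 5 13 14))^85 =[7, 6, 2, 5, 4, 13, 1, 8, 3, 9, 10, 11, 12, 14, 0] =(0 7 8 3 5 13 14)(1 6)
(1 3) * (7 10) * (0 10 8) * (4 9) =(0 10 7 8)(1 3)(4 9) =[10, 3, 2, 1, 9, 5, 6, 8, 0, 4, 7]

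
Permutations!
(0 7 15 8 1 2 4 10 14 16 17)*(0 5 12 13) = (0 7 15 8 1 2 4 10 14 16 17 5 12 13) = [7, 2, 4, 3, 10, 12, 6, 15, 1, 9, 14, 11, 13, 0, 16, 8, 17, 5]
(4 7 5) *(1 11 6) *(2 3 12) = (1 11 6)(2 3 12)(4 7 5) = [0, 11, 3, 12, 7, 4, 1, 5, 8, 9, 10, 6, 2]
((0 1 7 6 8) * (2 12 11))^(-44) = [1, 7, 12, 3, 4, 5, 8, 6, 0, 9, 10, 2, 11] = (0 1 7 6 8)(2 12 11)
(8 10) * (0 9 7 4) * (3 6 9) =(0 3 6 9 7 4)(8 10) =[3, 1, 2, 6, 0, 5, 9, 4, 10, 7, 8]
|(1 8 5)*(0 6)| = 6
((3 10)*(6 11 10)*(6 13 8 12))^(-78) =(3 10 11 6 12 8 13) =[0, 1, 2, 10, 4, 5, 12, 7, 13, 9, 11, 6, 8, 3]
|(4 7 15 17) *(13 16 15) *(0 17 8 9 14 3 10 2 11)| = 14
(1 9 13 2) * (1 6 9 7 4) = (1 7 4)(2 6 9 13) = [0, 7, 6, 3, 1, 5, 9, 4, 8, 13, 10, 11, 12, 2]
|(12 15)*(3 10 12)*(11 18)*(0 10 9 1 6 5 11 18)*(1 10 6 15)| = 12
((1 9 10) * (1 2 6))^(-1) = (1 6 2 10 9) = [0, 6, 10, 3, 4, 5, 2, 7, 8, 1, 9]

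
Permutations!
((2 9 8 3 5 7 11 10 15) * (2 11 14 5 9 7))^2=(2 14)(3 8 9)(5 7)(10 11 15)=[0, 1, 14, 8, 4, 7, 6, 5, 9, 3, 11, 15, 12, 13, 2, 10]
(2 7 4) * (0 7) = (0 7 4 2) = [7, 1, 0, 3, 2, 5, 6, 4]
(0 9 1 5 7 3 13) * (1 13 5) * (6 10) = (0 9 13)(3 5 7)(6 10) = [9, 1, 2, 5, 4, 7, 10, 3, 8, 13, 6, 11, 12, 0]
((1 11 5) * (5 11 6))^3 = (11) = [0, 1, 2, 3, 4, 5, 6, 7, 8, 9, 10, 11]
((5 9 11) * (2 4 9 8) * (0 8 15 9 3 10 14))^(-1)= (0 14 10 3 4 2 8)(5 11 9 15)= [14, 1, 8, 4, 2, 11, 6, 7, 0, 15, 3, 9, 12, 13, 10, 5]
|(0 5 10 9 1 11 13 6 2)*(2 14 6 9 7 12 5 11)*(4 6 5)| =42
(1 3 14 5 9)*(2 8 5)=(1 3 14 2 8 5 9)=[0, 3, 8, 14, 4, 9, 6, 7, 5, 1, 10, 11, 12, 13, 2]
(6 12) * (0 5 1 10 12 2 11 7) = (0 5 1 10 12 6 2 11 7) = [5, 10, 11, 3, 4, 1, 2, 0, 8, 9, 12, 7, 6]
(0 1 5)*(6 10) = [1, 5, 2, 3, 4, 0, 10, 7, 8, 9, 6] = (0 1 5)(6 10)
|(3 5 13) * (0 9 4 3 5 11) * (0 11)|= |(0 9 4 3)(5 13)|= 4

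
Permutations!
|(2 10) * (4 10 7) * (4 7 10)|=2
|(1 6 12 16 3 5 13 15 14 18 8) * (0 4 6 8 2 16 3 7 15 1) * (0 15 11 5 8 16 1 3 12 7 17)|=|(0 4 6 7 11 5 13 3 8 15 14 18 2 1 16 17)|=16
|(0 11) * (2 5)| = 2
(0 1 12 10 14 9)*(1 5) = (0 5 1 12 10 14 9) = [5, 12, 2, 3, 4, 1, 6, 7, 8, 0, 14, 11, 10, 13, 9]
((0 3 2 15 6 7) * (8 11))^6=(15)=[0, 1, 2, 3, 4, 5, 6, 7, 8, 9, 10, 11, 12, 13, 14, 15]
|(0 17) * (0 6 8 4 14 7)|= 7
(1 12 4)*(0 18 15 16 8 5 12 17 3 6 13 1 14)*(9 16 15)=[18, 17, 2, 6, 14, 12, 13, 7, 5, 16, 10, 11, 4, 1, 0, 15, 8, 3, 9]=(0 18 9 16 8 5 12 4 14)(1 17 3 6 13)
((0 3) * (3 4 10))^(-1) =[3, 1, 2, 10, 0, 5, 6, 7, 8, 9, 4] =(0 3 10 4)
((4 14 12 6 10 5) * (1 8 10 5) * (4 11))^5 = (1 10 8)(4 11 5 6 12 14) = [0, 10, 2, 3, 11, 6, 12, 7, 1, 9, 8, 5, 14, 13, 4]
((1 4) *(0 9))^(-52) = (9) = [0, 1, 2, 3, 4, 5, 6, 7, 8, 9]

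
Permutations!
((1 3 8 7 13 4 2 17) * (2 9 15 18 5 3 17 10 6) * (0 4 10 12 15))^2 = (0 9 4)(2 15 5 8 13 6 12 18 3 7 10) = [9, 1, 15, 7, 0, 8, 12, 10, 13, 4, 2, 11, 18, 6, 14, 5, 16, 17, 3]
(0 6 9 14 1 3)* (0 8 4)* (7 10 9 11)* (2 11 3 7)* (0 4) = (0 6 3 8)(1 7 10 9 14)(2 11) = [6, 7, 11, 8, 4, 5, 3, 10, 0, 14, 9, 2, 12, 13, 1]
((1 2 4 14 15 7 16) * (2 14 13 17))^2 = [0, 15, 13, 3, 17, 5, 6, 1, 8, 9, 10, 11, 12, 2, 7, 16, 14, 4] = (1 15 16 14 7)(2 13)(4 17)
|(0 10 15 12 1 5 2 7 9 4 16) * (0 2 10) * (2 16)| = |(16)(1 5 10 15 12)(2 7 9 4)| = 20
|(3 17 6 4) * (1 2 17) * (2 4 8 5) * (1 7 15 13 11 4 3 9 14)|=45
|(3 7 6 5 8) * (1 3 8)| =5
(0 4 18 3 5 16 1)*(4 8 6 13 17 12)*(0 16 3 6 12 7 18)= [8, 16, 2, 5, 0, 3, 13, 18, 12, 9, 10, 11, 4, 17, 14, 15, 1, 7, 6]= (0 8 12 4)(1 16)(3 5)(6 13 17 7 18)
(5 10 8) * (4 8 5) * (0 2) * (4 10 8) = (0 2)(5 8 10) = [2, 1, 0, 3, 4, 8, 6, 7, 10, 9, 5]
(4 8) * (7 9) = (4 8)(7 9) = [0, 1, 2, 3, 8, 5, 6, 9, 4, 7]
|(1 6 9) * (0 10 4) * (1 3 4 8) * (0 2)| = |(0 10 8 1 6 9 3 4 2)| = 9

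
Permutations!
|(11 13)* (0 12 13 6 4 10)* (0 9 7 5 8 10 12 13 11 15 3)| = |(0 13 15 3)(4 12 11 6)(5 8 10 9 7)| = 20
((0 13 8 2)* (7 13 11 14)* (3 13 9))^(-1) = (0 2 8 13 3 9 7 14 11) = [2, 1, 8, 9, 4, 5, 6, 14, 13, 7, 10, 0, 12, 3, 11]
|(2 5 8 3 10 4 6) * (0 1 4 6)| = |(0 1 4)(2 5 8 3 10 6)| = 6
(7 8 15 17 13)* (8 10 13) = (7 10 13)(8 15 17) = [0, 1, 2, 3, 4, 5, 6, 10, 15, 9, 13, 11, 12, 7, 14, 17, 16, 8]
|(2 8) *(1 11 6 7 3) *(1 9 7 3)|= |(1 11 6 3 9 7)(2 8)|= 6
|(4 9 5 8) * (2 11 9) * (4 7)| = 7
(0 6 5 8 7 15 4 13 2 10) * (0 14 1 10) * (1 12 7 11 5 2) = (0 6 2)(1 10 14 12 7 15 4 13)(5 8 11) = [6, 10, 0, 3, 13, 8, 2, 15, 11, 9, 14, 5, 7, 1, 12, 4]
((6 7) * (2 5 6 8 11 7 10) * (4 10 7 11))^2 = (11)(2 6 8 10 5 7 4) = [0, 1, 6, 3, 2, 7, 8, 4, 10, 9, 5, 11]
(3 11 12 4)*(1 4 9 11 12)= (1 4 3 12 9 11)= [0, 4, 2, 12, 3, 5, 6, 7, 8, 11, 10, 1, 9]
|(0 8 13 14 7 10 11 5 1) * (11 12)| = |(0 8 13 14 7 10 12 11 5 1)| = 10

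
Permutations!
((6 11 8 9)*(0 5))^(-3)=[5, 1, 2, 3, 4, 0, 11, 7, 9, 6, 10, 8]=(0 5)(6 11 8 9)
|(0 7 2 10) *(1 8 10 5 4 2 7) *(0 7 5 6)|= |(0 1 8 10 7 5 4 2 6)|= 9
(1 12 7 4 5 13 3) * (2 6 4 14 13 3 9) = (1 12 7 14 13 9 2 6 4 5 3) = [0, 12, 6, 1, 5, 3, 4, 14, 8, 2, 10, 11, 7, 9, 13]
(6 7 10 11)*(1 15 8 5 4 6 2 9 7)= (1 15 8 5 4 6)(2 9 7 10 11)= [0, 15, 9, 3, 6, 4, 1, 10, 5, 7, 11, 2, 12, 13, 14, 8]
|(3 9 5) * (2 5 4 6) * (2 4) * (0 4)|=|(0 4 6)(2 5 3 9)|=12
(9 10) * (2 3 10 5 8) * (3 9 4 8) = (2 9 5 3 10 4 8) = [0, 1, 9, 10, 8, 3, 6, 7, 2, 5, 4]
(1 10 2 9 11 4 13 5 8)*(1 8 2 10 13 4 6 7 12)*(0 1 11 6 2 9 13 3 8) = (0 1 3 8)(2 13 5 9 6 7 12 11) = [1, 3, 13, 8, 4, 9, 7, 12, 0, 6, 10, 2, 11, 5]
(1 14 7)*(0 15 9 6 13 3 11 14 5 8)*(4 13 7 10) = (0 15 9 6 7 1 5 8)(3 11 14 10 4 13) = [15, 5, 2, 11, 13, 8, 7, 1, 0, 6, 4, 14, 12, 3, 10, 9]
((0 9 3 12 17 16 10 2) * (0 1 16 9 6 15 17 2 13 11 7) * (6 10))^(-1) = (0 7 11 13 10)(1 2 12 3 9 17 15 6 16) = [7, 2, 12, 9, 4, 5, 16, 11, 8, 17, 0, 13, 3, 10, 14, 6, 1, 15]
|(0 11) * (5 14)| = |(0 11)(5 14)| = 2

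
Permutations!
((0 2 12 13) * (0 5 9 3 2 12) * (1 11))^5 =(0 3 5 12 2 9 13)(1 11) =[3, 11, 9, 5, 4, 12, 6, 7, 8, 13, 10, 1, 2, 0]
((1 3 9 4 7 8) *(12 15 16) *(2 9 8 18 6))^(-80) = (1 3 8)(2 18 4)(6 7 9)(12 15 16) = [0, 3, 18, 8, 2, 5, 7, 9, 1, 6, 10, 11, 15, 13, 14, 16, 12, 17, 4]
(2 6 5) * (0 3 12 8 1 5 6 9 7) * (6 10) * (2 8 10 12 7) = [3, 5, 9, 7, 4, 8, 12, 0, 1, 2, 6, 11, 10] = (0 3 7)(1 5 8)(2 9)(6 12 10)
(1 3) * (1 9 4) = (1 3 9 4) = [0, 3, 2, 9, 1, 5, 6, 7, 8, 4]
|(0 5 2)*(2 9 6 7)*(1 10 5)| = |(0 1 10 5 9 6 7 2)| = 8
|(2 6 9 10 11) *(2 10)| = |(2 6 9)(10 11)| = 6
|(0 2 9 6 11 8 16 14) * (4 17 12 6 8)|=|(0 2 9 8 16 14)(4 17 12 6 11)|=30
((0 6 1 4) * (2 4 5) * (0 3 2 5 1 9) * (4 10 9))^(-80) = (0 2 6 10 4 9 3) = [2, 1, 6, 0, 9, 5, 10, 7, 8, 3, 4]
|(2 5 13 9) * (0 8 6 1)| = 4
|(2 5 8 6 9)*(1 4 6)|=|(1 4 6 9 2 5 8)|=7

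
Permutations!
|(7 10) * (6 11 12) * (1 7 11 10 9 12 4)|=8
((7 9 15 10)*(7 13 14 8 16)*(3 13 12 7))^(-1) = (3 16 8 14 13)(7 12 10 15 9) = [0, 1, 2, 16, 4, 5, 6, 12, 14, 7, 15, 11, 10, 3, 13, 9, 8]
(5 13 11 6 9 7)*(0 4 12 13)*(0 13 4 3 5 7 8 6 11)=(0 3 5 13)(4 12)(6 9 8)=[3, 1, 2, 5, 12, 13, 9, 7, 6, 8, 10, 11, 4, 0]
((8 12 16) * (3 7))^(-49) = (3 7)(8 16 12) = [0, 1, 2, 7, 4, 5, 6, 3, 16, 9, 10, 11, 8, 13, 14, 15, 12]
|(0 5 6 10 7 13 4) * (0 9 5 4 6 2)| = |(0 4 9 5 2)(6 10 7 13)| = 20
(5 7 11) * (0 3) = [3, 1, 2, 0, 4, 7, 6, 11, 8, 9, 10, 5] = (0 3)(5 7 11)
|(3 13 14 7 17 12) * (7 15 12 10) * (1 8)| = |(1 8)(3 13 14 15 12)(7 17 10)| = 30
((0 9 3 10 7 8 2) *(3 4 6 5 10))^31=[5, 1, 6, 3, 7, 2, 8, 9, 4, 10, 0]=(0 5 2 6 8 4 7 9 10)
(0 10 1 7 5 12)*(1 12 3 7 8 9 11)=[10, 8, 2, 7, 4, 3, 6, 5, 9, 11, 12, 1, 0]=(0 10 12)(1 8 9 11)(3 7 5)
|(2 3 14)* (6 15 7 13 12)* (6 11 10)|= 21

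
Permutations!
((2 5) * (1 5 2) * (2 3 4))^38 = (5)(2 4 3) = [0, 1, 4, 2, 3, 5]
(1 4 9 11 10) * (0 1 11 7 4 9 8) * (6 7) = (0 1 9 6 7 4 8)(10 11) = [1, 9, 2, 3, 8, 5, 7, 4, 0, 6, 11, 10]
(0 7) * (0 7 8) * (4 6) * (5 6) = (0 8)(4 5 6) = [8, 1, 2, 3, 5, 6, 4, 7, 0]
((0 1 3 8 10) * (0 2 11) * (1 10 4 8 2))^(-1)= [11, 10, 3, 1, 8, 5, 6, 7, 4, 9, 0, 2]= (0 11 2 3 1 10)(4 8)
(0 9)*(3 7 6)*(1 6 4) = (0 9)(1 6 3 7 4) = [9, 6, 2, 7, 1, 5, 3, 4, 8, 0]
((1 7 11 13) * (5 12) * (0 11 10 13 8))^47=[8, 13, 2, 3, 4, 12, 6, 1, 11, 9, 7, 0, 5, 10]=(0 8 11)(1 13 10 7)(5 12)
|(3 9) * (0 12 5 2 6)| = 10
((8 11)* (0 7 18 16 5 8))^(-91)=(18)=[0, 1, 2, 3, 4, 5, 6, 7, 8, 9, 10, 11, 12, 13, 14, 15, 16, 17, 18]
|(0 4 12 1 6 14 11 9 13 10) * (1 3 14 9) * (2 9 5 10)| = |(0 4 12 3 14 11 1 6 5 10)(2 9 13)| = 30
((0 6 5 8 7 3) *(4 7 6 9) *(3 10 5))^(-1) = (0 3 6 8 5 10 7 4 9) = [3, 1, 2, 6, 9, 10, 8, 4, 5, 0, 7]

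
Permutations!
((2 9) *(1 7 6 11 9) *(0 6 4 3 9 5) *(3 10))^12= (11)(1 9 10 7 2 3 4)= [0, 9, 3, 4, 1, 5, 6, 2, 8, 10, 7, 11]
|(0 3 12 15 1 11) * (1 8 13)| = |(0 3 12 15 8 13 1 11)| = 8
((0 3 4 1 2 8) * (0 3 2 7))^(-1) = (0 7 1 4 3 8 2) = [7, 4, 0, 8, 3, 5, 6, 1, 2]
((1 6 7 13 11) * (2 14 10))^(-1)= (1 11 13 7 6)(2 10 14)= [0, 11, 10, 3, 4, 5, 1, 6, 8, 9, 14, 13, 12, 7, 2]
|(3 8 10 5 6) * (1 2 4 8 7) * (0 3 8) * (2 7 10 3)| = |(0 2 4)(1 7)(3 10 5 6 8)| = 30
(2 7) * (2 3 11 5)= [0, 1, 7, 11, 4, 2, 6, 3, 8, 9, 10, 5]= (2 7 3 11 5)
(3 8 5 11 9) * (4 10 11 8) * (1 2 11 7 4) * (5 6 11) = (1 2 5 8 6 11 9 3)(4 10 7) = [0, 2, 5, 1, 10, 8, 11, 4, 6, 3, 7, 9]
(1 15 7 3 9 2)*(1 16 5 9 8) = [0, 15, 16, 8, 4, 9, 6, 3, 1, 2, 10, 11, 12, 13, 14, 7, 5] = (1 15 7 3 8)(2 16 5 9)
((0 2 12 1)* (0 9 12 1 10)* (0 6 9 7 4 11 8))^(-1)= (0 8 11 4 7 1 2)(6 10 12 9)= [8, 2, 0, 3, 7, 5, 10, 1, 11, 6, 12, 4, 9]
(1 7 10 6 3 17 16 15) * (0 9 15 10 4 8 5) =(0 9 15 1 7 4 8 5)(3 17 16 10 6) =[9, 7, 2, 17, 8, 0, 3, 4, 5, 15, 6, 11, 12, 13, 14, 1, 10, 16]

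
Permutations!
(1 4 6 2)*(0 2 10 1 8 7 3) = [2, 4, 8, 0, 6, 5, 10, 3, 7, 9, 1] = (0 2 8 7 3)(1 4 6 10)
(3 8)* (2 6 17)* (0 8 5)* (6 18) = (0 8 3 5)(2 18 6 17) = [8, 1, 18, 5, 4, 0, 17, 7, 3, 9, 10, 11, 12, 13, 14, 15, 16, 2, 6]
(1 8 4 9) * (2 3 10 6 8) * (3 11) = (1 2 11 3 10 6 8 4 9) = [0, 2, 11, 10, 9, 5, 8, 7, 4, 1, 6, 3]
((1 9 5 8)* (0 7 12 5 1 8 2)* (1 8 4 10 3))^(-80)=(12)(1 10 8)(3 4 9)=[0, 10, 2, 4, 9, 5, 6, 7, 1, 3, 8, 11, 12]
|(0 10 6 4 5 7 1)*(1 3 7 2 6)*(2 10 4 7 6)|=|(0 4 5 10 1)(3 6 7)|=15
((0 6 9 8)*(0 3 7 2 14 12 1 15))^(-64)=(0 9 3 2 12 15 6 8 7 14 1)=[9, 0, 12, 2, 4, 5, 8, 14, 7, 3, 10, 11, 15, 13, 1, 6]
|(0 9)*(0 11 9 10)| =2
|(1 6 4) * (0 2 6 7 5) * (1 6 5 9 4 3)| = 6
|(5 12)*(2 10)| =|(2 10)(5 12)| =2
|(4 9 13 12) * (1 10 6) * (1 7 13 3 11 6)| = |(1 10)(3 11 6 7 13 12 4 9)| = 8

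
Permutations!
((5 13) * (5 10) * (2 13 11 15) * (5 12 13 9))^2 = (2 5 15 9 11)(10 13 12) = [0, 1, 5, 3, 4, 15, 6, 7, 8, 11, 13, 2, 10, 12, 14, 9]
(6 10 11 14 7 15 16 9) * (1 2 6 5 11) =(1 2 6 10)(5 11 14 7 15 16 9) =[0, 2, 6, 3, 4, 11, 10, 15, 8, 5, 1, 14, 12, 13, 7, 16, 9]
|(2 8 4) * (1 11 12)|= 3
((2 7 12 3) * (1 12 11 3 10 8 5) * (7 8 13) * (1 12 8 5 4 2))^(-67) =(1 3 11 7 13 10 12 5 2 4 8) =[0, 3, 4, 11, 8, 2, 6, 13, 1, 9, 12, 7, 5, 10]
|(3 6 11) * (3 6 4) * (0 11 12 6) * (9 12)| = 6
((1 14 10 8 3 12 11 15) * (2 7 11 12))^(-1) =(1 15 11 7 2 3 8 10 14) =[0, 15, 3, 8, 4, 5, 6, 2, 10, 9, 14, 7, 12, 13, 1, 11]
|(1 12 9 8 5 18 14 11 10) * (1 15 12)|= |(5 18 14 11 10 15 12 9 8)|= 9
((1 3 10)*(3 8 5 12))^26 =[0, 5, 2, 1, 4, 3, 6, 7, 12, 9, 8, 11, 10] =(1 5 3)(8 12 10)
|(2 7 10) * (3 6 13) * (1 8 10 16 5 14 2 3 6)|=20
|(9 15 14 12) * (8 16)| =4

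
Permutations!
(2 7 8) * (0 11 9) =[11, 1, 7, 3, 4, 5, 6, 8, 2, 0, 10, 9] =(0 11 9)(2 7 8)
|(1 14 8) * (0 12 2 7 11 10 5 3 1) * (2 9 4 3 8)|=|(0 12 9 4 3 1 14 2 7 11 10 5 8)|=13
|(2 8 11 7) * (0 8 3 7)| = 3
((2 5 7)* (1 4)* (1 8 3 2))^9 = [0, 8, 7, 5, 3, 1, 6, 4, 2] = (1 8 2 7 4 3 5)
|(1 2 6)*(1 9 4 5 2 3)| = 10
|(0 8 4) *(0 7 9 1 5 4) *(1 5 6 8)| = |(0 1 6 8)(4 7 9 5)| = 4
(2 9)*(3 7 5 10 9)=(2 3 7 5 10 9)=[0, 1, 3, 7, 4, 10, 6, 5, 8, 2, 9]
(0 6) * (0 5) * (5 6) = (6)(0 5) = [5, 1, 2, 3, 4, 0, 6]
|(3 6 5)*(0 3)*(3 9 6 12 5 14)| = |(0 9 6 14 3 12 5)| = 7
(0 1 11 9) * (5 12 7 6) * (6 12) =[1, 11, 2, 3, 4, 6, 5, 12, 8, 0, 10, 9, 7] =(0 1 11 9)(5 6)(7 12)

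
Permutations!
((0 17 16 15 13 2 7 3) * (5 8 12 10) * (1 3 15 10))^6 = (0 12 10)(1 5 17)(2 15)(3 8 16)(7 13) = [12, 5, 15, 8, 4, 17, 6, 13, 16, 9, 0, 11, 10, 7, 14, 2, 3, 1]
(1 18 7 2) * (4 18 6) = (1 6 4 18 7 2) = [0, 6, 1, 3, 18, 5, 4, 2, 8, 9, 10, 11, 12, 13, 14, 15, 16, 17, 7]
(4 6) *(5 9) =(4 6)(5 9) =[0, 1, 2, 3, 6, 9, 4, 7, 8, 5]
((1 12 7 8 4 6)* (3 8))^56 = (12) = [0, 1, 2, 3, 4, 5, 6, 7, 8, 9, 10, 11, 12]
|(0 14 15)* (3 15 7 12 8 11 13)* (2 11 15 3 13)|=|(0 14 7 12 8 15)(2 11)|=6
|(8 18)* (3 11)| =2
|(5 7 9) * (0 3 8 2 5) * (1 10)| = 14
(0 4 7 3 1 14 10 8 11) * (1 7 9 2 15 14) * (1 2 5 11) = [4, 2, 15, 7, 9, 11, 6, 3, 1, 5, 8, 0, 12, 13, 10, 14] = (0 4 9 5 11)(1 2 15 14 10 8)(3 7)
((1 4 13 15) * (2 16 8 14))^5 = (1 4 13 15)(2 16 8 14) = [0, 4, 16, 3, 13, 5, 6, 7, 14, 9, 10, 11, 12, 15, 2, 1, 8]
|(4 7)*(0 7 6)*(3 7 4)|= |(0 4 6)(3 7)|= 6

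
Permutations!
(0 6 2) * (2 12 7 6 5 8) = (0 5 8 2)(6 12 7) = [5, 1, 0, 3, 4, 8, 12, 6, 2, 9, 10, 11, 7]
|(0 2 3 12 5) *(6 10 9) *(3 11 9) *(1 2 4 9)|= |(0 4 9 6 10 3 12 5)(1 2 11)|= 24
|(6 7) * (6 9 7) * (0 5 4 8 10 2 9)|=8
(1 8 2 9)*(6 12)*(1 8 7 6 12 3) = [0, 7, 9, 1, 4, 5, 3, 6, 2, 8, 10, 11, 12] = (12)(1 7 6 3)(2 9 8)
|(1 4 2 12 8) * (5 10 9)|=15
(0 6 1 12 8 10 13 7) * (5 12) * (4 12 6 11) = (0 11 4 12 8 10 13 7)(1 5 6) = [11, 5, 2, 3, 12, 6, 1, 0, 10, 9, 13, 4, 8, 7]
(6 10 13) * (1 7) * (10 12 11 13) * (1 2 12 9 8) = (1 7 2 12 11 13 6 9 8) = [0, 7, 12, 3, 4, 5, 9, 2, 1, 8, 10, 13, 11, 6]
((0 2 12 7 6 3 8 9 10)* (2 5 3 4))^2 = (0 3 9)(2 7 4 12 6)(5 8 10) = [3, 1, 7, 9, 12, 8, 2, 4, 10, 0, 5, 11, 6]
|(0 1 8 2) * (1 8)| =|(0 8 2)| =3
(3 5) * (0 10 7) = (0 10 7)(3 5) = [10, 1, 2, 5, 4, 3, 6, 0, 8, 9, 7]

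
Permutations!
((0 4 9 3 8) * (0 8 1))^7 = (0 9 1 4 3) = [9, 4, 2, 0, 3, 5, 6, 7, 8, 1]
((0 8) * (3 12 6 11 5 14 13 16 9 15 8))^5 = (0 5 15 6 16 3 14 8 11 9 12 13) = [5, 1, 2, 14, 4, 15, 16, 7, 11, 12, 10, 9, 13, 0, 8, 6, 3]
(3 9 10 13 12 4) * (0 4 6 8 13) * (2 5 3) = (0 4 2 5 3 9 10)(6 8 13 12) = [4, 1, 5, 9, 2, 3, 8, 7, 13, 10, 0, 11, 6, 12]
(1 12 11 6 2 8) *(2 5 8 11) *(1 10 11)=(1 12 2)(5 8 10 11 6)=[0, 12, 1, 3, 4, 8, 5, 7, 10, 9, 11, 6, 2]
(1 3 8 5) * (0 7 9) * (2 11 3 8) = [7, 8, 11, 2, 4, 1, 6, 9, 5, 0, 10, 3] = (0 7 9)(1 8 5)(2 11 3)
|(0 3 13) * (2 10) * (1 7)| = 6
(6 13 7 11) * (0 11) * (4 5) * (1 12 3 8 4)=[11, 12, 2, 8, 5, 1, 13, 0, 4, 9, 10, 6, 3, 7]=(0 11 6 13 7)(1 12 3 8 4 5)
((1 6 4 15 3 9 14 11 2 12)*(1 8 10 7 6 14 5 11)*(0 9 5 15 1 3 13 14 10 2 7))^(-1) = (0 10 1 4 6 7 11 5 3 14 13 15 9)(2 8 12) = [10, 4, 8, 14, 6, 3, 7, 11, 12, 0, 1, 5, 2, 15, 13, 9]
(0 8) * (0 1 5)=(0 8 1 5)=[8, 5, 2, 3, 4, 0, 6, 7, 1]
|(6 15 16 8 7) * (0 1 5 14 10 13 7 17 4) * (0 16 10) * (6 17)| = 36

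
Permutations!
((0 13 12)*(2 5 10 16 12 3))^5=(0 10 3 12 5 13 16 2)=[10, 1, 0, 12, 4, 13, 6, 7, 8, 9, 3, 11, 5, 16, 14, 15, 2]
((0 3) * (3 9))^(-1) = (0 3 9) = [3, 1, 2, 9, 4, 5, 6, 7, 8, 0]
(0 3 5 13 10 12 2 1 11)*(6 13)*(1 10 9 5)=[3, 11, 10, 1, 4, 6, 13, 7, 8, 5, 12, 0, 2, 9]=(0 3 1 11)(2 10 12)(5 6 13 9)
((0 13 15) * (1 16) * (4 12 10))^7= [13, 16, 2, 3, 12, 5, 6, 7, 8, 9, 4, 11, 10, 15, 14, 0, 1]= (0 13 15)(1 16)(4 12 10)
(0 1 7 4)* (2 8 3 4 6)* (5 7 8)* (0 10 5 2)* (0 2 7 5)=(0 1 8 3 4 10)(2 7 6)=[1, 8, 7, 4, 10, 5, 2, 6, 3, 9, 0]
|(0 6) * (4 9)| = 2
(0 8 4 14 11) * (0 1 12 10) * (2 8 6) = [6, 12, 8, 3, 14, 5, 2, 7, 4, 9, 0, 1, 10, 13, 11] = (0 6 2 8 4 14 11 1 12 10)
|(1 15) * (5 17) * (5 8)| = 6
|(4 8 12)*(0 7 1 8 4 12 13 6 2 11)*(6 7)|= 4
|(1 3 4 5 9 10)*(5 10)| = 4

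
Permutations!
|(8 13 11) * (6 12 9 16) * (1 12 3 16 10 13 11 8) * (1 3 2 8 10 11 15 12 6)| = 10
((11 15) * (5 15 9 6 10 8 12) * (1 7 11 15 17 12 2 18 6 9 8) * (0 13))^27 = [13, 8, 10, 3, 4, 5, 7, 2, 6, 9, 11, 18, 12, 0, 14, 15, 16, 17, 1] = (0 13)(1 8 6 7 2 10 11 18)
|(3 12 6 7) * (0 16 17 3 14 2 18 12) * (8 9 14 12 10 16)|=|(0 8 9 14 2 18 10 16 17 3)(6 7 12)|=30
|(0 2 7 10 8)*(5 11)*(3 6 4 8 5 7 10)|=10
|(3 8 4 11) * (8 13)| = |(3 13 8 4 11)| = 5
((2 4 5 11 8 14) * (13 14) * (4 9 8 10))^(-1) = [0, 1, 14, 3, 10, 4, 6, 7, 9, 2, 11, 5, 12, 8, 13] = (2 14 13 8 9)(4 10 11 5)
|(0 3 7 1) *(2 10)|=4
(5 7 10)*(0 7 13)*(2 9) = (0 7 10 5 13)(2 9) = [7, 1, 9, 3, 4, 13, 6, 10, 8, 2, 5, 11, 12, 0]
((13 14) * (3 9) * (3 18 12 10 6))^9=(3 12)(6 18)(9 10)(13 14)=[0, 1, 2, 12, 4, 5, 18, 7, 8, 10, 9, 11, 3, 14, 13, 15, 16, 17, 6]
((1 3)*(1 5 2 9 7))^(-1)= (1 7 9 2 5 3)= [0, 7, 5, 1, 4, 3, 6, 9, 8, 2]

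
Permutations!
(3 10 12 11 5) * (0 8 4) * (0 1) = (0 8 4 1)(3 10 12 11 5) = [8, 0, 2, 10, 1, 3, 6, 7, 4, 9, 12, 5, 11]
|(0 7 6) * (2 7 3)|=5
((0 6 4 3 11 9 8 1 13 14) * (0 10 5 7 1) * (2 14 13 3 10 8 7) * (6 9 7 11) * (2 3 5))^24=(0 14 10 6 5 7 9 8 2 4 3 1 11)=[14, 11, 4, 1, 3, 7, 5, 9, 2, 8, 6, 0, 12, 13, 10]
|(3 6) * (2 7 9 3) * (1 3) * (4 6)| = |(1 3 4 6 2 7 9)| = 7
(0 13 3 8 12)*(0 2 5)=(0 13 3 8 12 2 5)=[13, 1, 5, 8, 4, 0, 6, 7, 12, 9, 10, 11, 2, 3]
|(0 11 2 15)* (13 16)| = 4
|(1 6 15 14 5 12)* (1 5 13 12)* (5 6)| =10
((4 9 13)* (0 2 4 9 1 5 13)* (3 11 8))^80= (0 1 9 4 13 2 5)(3 8 11)= [1, 9, 5, 8, 13, 0, 6, 7, 11, 4, 10, 3, 12, 2]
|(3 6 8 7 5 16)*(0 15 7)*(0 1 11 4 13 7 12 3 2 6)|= |(0 15 12 3)(1 11 4 13 7 5 16 2 6 8)|= 20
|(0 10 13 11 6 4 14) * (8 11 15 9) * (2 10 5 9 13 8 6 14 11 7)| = 28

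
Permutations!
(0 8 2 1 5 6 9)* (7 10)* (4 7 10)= [8, 5, 1, 3, 7, 6, 9, 4, 2, 0, 10]= (10)(0 8 2 1 5 6 9)(4 7)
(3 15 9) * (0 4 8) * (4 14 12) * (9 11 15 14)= (0 9 3 14 12 4 8)(11 15)= [9, 1, 2, 14, 8, 5, 6, 7, 0, 3, 10, 15, 4, 13, 12, 11]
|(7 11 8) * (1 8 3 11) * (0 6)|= |(0 6)(1 8 7)(3 11)|= 6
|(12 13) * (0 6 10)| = |(0 6 10)(12 13)| = 6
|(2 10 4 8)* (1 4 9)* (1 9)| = |(1 4 8 2 10)| = 5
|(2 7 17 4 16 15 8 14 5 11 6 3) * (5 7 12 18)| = 7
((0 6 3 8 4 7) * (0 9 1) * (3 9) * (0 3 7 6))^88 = (1 6 8)(3 9 4) = [0, 6, 2, 9, 3, 5, 8, 7, 1, 4]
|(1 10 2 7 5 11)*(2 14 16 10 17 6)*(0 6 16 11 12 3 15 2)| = |(0 6)(1 17 16 10 14 11)(2 7 5 12 3 15)| = 6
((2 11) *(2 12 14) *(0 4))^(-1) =(0 4)(2 14 12 11) =[4, 1, 14, 3, 0, 5, 6, 7, 8, 9, 10, 2, 11, 13, 12]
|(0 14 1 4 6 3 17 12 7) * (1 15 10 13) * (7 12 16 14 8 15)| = 13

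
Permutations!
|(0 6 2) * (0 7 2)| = |(0 6)(2 7)| = 2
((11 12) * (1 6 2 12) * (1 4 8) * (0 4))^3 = (0 1 12 4 6 11 8 2) = [1, 12, 0, 3, 6, 5, 11, 7, 2, 9, 10, 8, 4]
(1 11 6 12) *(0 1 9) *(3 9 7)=[1, 11, 2, 9, 4, 5, 12, 3, 8, 0, 10, 6, 7]=(0 1 11 6 12 7 3 9)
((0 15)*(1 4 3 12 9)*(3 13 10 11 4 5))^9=(0 15)(1 9 12 3 5)(4 13 10 11)=[15, 9, 2, 5, 13, 1, 6, 7, 8, 12, 11, 4, 3, 10, 14, 0]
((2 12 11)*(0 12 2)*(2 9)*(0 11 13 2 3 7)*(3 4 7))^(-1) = (0 7 4 9 2 13 12) = [7, 1, 13, 3, 9, 5, 6, 4, 8, 2, 10, 11, 0, 12]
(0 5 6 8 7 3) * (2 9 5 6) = (0 6 8 7 3)(2 9 5) = [6, 1, 9, 0, 4, 2, 8, 3, 7, 5]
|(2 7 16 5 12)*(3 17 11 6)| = 20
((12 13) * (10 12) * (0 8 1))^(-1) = [1, 8, 2, 3, 4, 5, 6, 7, 0, 9, 13, 11, 10, 12] = (0 1 8)(10 13 12)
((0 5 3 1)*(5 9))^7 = (0 5 1 9 3) = [5, 9, 2, 0, 4, 1, 6, 7, 8, 3]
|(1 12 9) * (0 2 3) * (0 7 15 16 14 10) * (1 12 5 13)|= 24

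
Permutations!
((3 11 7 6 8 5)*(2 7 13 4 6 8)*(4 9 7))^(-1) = (2 6 4)(3 5 8 7 9 13 11) = [0, 1, 6, 5, 2, 8, 4, 9, 7, 13, 10, 3, 12, 11]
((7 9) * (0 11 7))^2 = (0 7)(9 11) = [7, 1, 2, 3, 4, 5, 6, 0, 8, 11, 10, 9]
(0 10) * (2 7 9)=(0 10)(2 7 9)=[10, 1, 7, 3, 4, 5, 6, 9, 8, 2, 0]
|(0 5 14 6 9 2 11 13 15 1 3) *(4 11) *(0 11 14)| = 10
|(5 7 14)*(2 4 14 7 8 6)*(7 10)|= 6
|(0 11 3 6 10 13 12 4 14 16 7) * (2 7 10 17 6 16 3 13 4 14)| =22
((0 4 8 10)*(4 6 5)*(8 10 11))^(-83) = [5, 1, 2, 3, 0, 10, 4, 7, 11, 9, 6, 8] = (0 5 10 6 4)(8 11)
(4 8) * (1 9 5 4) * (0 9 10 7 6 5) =(0 9)(1 10 7 6 5 4 8) =[9, 10, 2, 3, 8, 4, 5, 6, 1, 0, 7]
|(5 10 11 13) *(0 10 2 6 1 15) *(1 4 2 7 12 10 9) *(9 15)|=|(0 15)(1 9)(2 6 4)(5 7 12 10 11 13)|=6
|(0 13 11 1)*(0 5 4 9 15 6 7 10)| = |(0 13 11 1 5 4 9 15 6 7 10)| = 11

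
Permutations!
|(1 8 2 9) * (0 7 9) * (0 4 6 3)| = 9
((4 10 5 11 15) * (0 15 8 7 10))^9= (15)(5 10 7 8 11)= [0, 1, 2, 3, 4, 10, 6, 8, 11, 9, 7, 5, 12, 13, 14, 15]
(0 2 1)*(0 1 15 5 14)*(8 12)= (0 2 15 5 14)(8 12)= [2, 1, 15, 3, 4, 14, 6, 7, 12, 9, 10, 11, 8, 13, 0, 5]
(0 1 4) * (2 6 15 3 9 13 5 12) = (0 1 4)(2 6 15 3 9 13 5 12) = [1, 4, 6, 9, 0, 12, 15, 7, 8, 13, 10, 11, 2, 5, 14, 3]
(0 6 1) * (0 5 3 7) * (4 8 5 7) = (0 6 1 7)(3 4 8 5) = [6, 7, 2, 4, 8, 3, 1, 0, 5]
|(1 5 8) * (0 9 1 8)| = |(0 9 1 5)| = 4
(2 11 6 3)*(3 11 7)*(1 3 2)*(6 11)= (11)(1 3)(2 7)= [0, 3, 7, 1, 4, 5, 6, 2, 8, 9, 10, 11]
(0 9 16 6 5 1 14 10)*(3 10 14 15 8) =(0 9 16 6 5 1 15 8 3 10) =[9, 15, 2, 10, 4, 1, 5, 7, 3, 16, 0, 11, 12, 13, 14, 8, 6]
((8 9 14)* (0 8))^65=(0 8 9 14)=[8, 1, 2, 3, 4, 5, 6, 7, 9, 14, 10, 11, 12, 13, 0]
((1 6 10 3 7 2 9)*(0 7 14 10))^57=(14)(0 9)(1 7)(2 6)=[9, 7, 6, 3, 4, 5, 2, 1, 8, 0, 10, 11, 12, 13, 14]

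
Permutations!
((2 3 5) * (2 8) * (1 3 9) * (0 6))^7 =(0 6)(1 3 5 8 2 9) =[6, 3, 9, 5, 4, 8, 0, 7, 2, 1]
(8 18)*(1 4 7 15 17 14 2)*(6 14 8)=(1 4 7 15 17 8 18 6 14 2)=[0, 4, 1, 3, 7, 5, 14, 15, 18, 9, 10, 11, 12, 13, 2, 17, 16, 8, 6]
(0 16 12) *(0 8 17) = (0 16 12 8 17) = [16, 1, 2, 3, 4, 5, 6, 7, 17, 9, 10, 11, 8, 13, 14, 15, 12, 0]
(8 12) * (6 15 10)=(6 15 10)(8 12)=[0, 1, 2, 3, 4, 5, 15, 7, 12, 9, 6, 11, 8, 13, 14, 10]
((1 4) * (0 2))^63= (0 2)(1 4)= [2, 4, 0, 3, 1]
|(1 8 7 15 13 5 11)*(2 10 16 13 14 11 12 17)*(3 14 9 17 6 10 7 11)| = 30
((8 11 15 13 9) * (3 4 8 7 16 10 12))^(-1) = (3 12 10 16 7 9 13 15 11 8 4) = [0, 1, 2, 12, 3, 5, 6, 9, 4, 13, 16, 8, 10, 15, 14, 11, 7]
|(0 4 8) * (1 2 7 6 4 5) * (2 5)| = 6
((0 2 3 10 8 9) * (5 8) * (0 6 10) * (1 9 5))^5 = (0 3 2)(1 9 6 10)(5 8) = [3, 9, 0, 2, 4, 8, 10, 7, 5, 6, 1]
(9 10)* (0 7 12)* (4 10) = [7, 1, 2, 3, 10, 5, 6, 12, 8, 4, 9, 11, 0] = (0 7 12)(4 10 9)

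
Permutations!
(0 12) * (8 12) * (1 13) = (0 8 12)(1 13) = [8, 13, 2, 3, 4, 5, 6, 7, 12, 9, 10, 11, 0, 1]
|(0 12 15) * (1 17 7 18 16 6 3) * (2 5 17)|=9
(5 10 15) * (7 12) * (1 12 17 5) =(1 12 7 17 5 10 15) =[0, 12, 2, 3, 4, 10, 6, 17, 8, 9, 15, 11, 7, 13, 14, 1, 16, 5]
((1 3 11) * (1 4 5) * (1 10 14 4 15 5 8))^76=(1 5 8 15 4 11 14 3 10)=[0, 5, 2, 10, 11, 8, 6, 7, 15, 9, 1, 14, 12, 13, 3, 4]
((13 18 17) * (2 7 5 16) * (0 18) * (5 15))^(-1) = (0 13 17 18)(2 16 5 15 7) = [13, 1, 16, 3, 4, 15, 6, 2, 8, 9, 10, 11, 12, 17, 14, 7, 5, 18, 0]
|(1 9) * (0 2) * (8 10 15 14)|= 4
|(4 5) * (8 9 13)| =|(4 5)(8 9 13)| =6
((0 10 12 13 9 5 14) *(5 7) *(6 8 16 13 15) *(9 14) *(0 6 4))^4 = (0 4 15 12 10)(5 9 7)(6 14 13 16 8) = [4, 1, 2, 3, 15, 9, 14, 5, 6, 7, 0, 11, 10, 16, 13, 12, 8]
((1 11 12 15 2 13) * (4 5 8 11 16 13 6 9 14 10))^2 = (1 13 16)(2 9 10 5 11 15 6 14 4 8 12) = [0, 13, 9, 3, 8, 11, 14, 7, 12, 10, 5, 15, 2, 16, 4, 6, 1]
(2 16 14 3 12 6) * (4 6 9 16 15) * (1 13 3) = [0, 13, 15, 12, 6, 5, 2, 7, 8, 16, 10, 11, 9, 3, 1, 4, 14] = (1 13 3 12 9 16 14)(2 15 4 6)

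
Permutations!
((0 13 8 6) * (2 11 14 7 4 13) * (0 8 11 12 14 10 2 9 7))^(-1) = [14, 1, 10, 3, 7, 5, 8, 9, 6, 0, 11, 13, 2, 4, 12] = (0 14 12 2 10 11 13 4 7 9)(6 8)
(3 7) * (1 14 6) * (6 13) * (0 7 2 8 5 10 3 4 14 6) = (0 7 4 14 13)(1 6)(2 8 5 10 3) = [7, 6, 8, 2, 14, 10, 1, 4, 5, 9, 3, 11, 12, 0, 13]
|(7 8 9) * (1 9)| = |(1 9 7 8)| = 4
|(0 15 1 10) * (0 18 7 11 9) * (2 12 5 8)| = |(0 15 1 10 18 7 11 9)(2 12 5 8)| = 8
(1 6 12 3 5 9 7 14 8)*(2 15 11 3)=(1 6 12 2 15 11 3 5 9 7 14 8)=[0, 6, 15, 5, 4, 9, 12, 14, 1, 7, 10, 3, 2, 13, 8, 11]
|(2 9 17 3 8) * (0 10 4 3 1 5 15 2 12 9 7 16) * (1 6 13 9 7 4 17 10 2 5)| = 40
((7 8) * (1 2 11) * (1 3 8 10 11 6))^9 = [0, 1, 2, 11, 4, 5, 6, 8, 3, 9, 7, 10] = (3 11 10 7 8)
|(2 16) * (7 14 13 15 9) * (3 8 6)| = 30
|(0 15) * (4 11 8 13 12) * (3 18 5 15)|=5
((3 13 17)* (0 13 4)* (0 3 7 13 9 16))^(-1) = [16, 1, 2, 4, 3, 5, 6, 17, 8, 0, 10, 11, 12, 7, 14, 15, 9, 13] = (0 16 9)(3 4)(7 17 13)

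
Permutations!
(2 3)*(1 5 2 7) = (1 5 2 3 7) = [0, 5, 3, 7, 4, 2, 6, 1]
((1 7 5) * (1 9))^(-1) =(1 9 5 7) =[0, 9, 2, 3, 4, 7, 6, 1, 8, 5]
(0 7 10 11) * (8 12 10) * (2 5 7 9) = (0 9 2 5 7 8 12 10 11) = [9, 1, 5, 3, 4, 7, 6, 8, 12, 2, 11, 0, 10]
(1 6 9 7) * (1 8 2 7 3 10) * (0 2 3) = (0 2 7 8 3 10 1 6 9) = [2, 6, 7, 10, 4, 5, 9, 8, 3, 0, 1]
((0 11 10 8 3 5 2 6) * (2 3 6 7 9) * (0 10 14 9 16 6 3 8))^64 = (0 11 14 9 2 7 16 6 10)(3 5 8) = [11, 1, 7, 5, 4, 8, 10, 16, 3, 2, 0, 14, 12, 13, 9, 15, 6]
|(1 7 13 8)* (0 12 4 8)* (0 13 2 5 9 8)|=6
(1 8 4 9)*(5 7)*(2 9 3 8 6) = (1 6 2 9)(3 8 4)(5 7) = [0, 6, 9, 8, 3, 7, 2, 5, 4, 1]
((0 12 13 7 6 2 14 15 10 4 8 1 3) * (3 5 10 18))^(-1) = (0 3 18 15 14 2 6 7 13 12)(1 8 4 10 5) = [3, 8, 6, 18, 10, 1, 7, 13, 4, 9, 5, 11, 0, 12, 2, 14, 16, 17, 15]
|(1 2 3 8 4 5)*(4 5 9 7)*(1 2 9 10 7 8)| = 6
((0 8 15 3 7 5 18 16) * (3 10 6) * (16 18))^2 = (18)(0 15 6 7 16 8 10 3 5) = [15, 1, 2, 5, 4, 0, 7, 16, 10, 9, 3, 11, 12, 13, 14, 6, 8, 17, 18]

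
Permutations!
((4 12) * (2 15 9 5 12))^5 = [0, 1, 4, 3, 12, 9, 6, 7, 8, 15, 10, 11, 5, 13, 14, 2] = (2 4 12 5 9 15)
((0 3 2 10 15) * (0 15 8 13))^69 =(15)(0 10)(2 13)(3 8) =[10, 1, 13, 8, 4, 5, 6, 7, 3, 9, 0, 11, 12, 2, 14, 15]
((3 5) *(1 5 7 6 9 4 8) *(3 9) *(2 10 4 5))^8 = (1 4 2 8 10)(3 6 7) = [0, 4, 8, 6, 2, 5, 7, 3, 10, 9, 1]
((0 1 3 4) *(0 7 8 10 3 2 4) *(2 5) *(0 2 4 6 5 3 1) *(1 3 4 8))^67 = (1 4 7)(2 6 5 8 10 3) = [0, 4, 6, 2, 7, 8, 5, 1, 10, 9, 3]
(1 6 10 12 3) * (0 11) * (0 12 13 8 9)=[11, 6, 2, 1, 4, 5, 10, 7, 9, 0, 13, 12, 3, 8]=(0 11 12 3 1 6 10 13 8 9)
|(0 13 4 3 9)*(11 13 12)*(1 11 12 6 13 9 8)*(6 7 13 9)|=|(0 7 13 4 3 8 1 11 6 9)|=10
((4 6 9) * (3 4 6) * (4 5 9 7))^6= (9)= [0, 1, 2, 3, 4, 5, 6, 7, 8, 9]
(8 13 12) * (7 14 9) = (7 14 9)(8 13 12) = [0, 1, 2, 3, 4, 5, 6, 14, 13, 7, 10, 11, 8, 12, 9]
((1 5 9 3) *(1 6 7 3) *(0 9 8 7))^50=(0 1 8 3)(5 7 6 9)=[1, 8, 2, 0, 4, 7, 9, 6, 3, 5]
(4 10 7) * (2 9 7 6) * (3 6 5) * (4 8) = [0, 1, 9, 6, 10, 3, 2, 8, 4, 7, 5] = (2 9 7 8 4 10 5 3 6)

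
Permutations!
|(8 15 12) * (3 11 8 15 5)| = 4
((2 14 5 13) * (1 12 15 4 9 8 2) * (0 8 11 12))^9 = (0 2 5 1 8 14 13)(4 15 12 11 9) = [2, 8, 5, 3, 15, 1, 6, 7, 14, 4, 10, 9, 11, 0, 13, 12]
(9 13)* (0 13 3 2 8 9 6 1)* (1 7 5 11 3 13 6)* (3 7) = (0 6 3 2 8 9 13 1)(5 11 7) = [6, 0, 8, 2, 4, 11, 3, 5, 9, 13, 10, 7, 12, 1]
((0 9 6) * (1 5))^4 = (0 9 6) = [9, 1, 2, 3, 4, 5, 0, 7, 8, 6]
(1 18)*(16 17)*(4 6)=(1 18)(4 6)(16 17)=[0, 18, 2, 3, 6, 5, 4, 7, 8, 9, 10, 11, 12, 13, 14, 15, 17, 16, 1]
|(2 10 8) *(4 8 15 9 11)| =|(2 10 15 9 11 4 8)| =7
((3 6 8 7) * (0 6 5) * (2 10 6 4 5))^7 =(0 4 5)(2 10 6 8 7 3) =[4, 1, 10, 2, 5, 0, 8, 3, 7, 9, 6]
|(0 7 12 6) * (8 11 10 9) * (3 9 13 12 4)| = 11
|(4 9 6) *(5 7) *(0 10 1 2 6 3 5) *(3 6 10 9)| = |(0 9 6 4 3 5 7)(1 2 10)| = 21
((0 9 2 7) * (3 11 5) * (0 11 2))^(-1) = (0 9)(2 3 5 11 7) = [9, 1, 3, 5, 4, 11, 6, 2, 8, 0, 10, 7]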